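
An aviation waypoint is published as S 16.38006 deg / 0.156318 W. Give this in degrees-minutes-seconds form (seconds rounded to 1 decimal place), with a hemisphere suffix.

Lat: whole degrees 16; 22.80360′ → 22′ and 48.216″
Longitude: 0.156318 × 60 = 9.37908′ → 9′, remainder × 60 = 22.745″

16°22′48.2″ S, 0°09′22.7″ W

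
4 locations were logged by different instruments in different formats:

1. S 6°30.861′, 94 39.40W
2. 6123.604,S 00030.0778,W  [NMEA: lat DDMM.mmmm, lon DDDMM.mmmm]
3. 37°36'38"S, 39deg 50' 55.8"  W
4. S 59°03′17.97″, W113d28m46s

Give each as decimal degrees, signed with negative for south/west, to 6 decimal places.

1. -6.514350, -94.656667
2. -61.393400, -0.501297
3. -37.610556, -39.848833
4. -59.054992, -113.479444

Point 1:
  Lat: 30.861′ = 0.514350°; total 6.5143500
  S ⇒ negate
  Longitude: 94 + 39.4/60 = 94.6566667
  W → negative
Point 2:
  φ: degrees = first 2 digits = 61, minutes = 23.604; 61 + 23.604/60 = 61.3934000
  S → negative
  λ: degrees = first 3 digits = 0, minutes = 30.0778; 0 + 30.0778/60 = 0.5012967
  W → negative
Point 3:
  Lat: 36′ + 38″ = 36.63333′; 37 + 36.63333/60 = 37.6105556
  S → negative
  Longitude: 50′ + 55.8″ = 50.93000′; 39 + 50.93000/60 = 39.8488333
  W → negative
Point 4:
  Latitude: 59° + 3/60 + 17.97/3600 = 59 + 0.050000 + 0.004992 = 59.0549917
  S → negative
  Longitude: 28′ + 46″ = 28.76667′; 113 + 28.76667/60 = 113.4794444
  W → negative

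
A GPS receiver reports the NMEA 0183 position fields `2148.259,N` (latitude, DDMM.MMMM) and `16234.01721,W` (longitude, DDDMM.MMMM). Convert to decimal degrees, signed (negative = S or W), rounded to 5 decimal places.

21.80432, -162.56695

Latitude: split at 2 digits → 21° and 48.259′; 21 + 48.259/60 = 21.804317
N ⇒ keep positive
Longitude: degrees = first 3 digits = 162, minutes = 34.01721; 162 + 34.01721/60 = 162.566954
W → negative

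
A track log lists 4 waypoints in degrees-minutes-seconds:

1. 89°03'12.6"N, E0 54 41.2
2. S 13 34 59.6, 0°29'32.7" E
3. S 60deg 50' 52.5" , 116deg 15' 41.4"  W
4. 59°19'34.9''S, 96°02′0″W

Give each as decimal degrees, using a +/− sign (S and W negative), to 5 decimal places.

Point 1:
  Lat: 3′ + 12.6″ = 3.21000′; 89 + 3.21000/60 = 89.053500
  N ⇒ keep positive
  Longitude: 54′ + 41.2″ = 54.68667′; 0 + 54.68667/60 = 0.911444
  E → positive
Point 2:
  Lat: 13 + 34/60 + 59.6/3600 = 13.583222
  hemisphere S, so the sign is −
  Longitude: 29′ + 32.7″ = 29.54500′; 0 + 29.54500/60 = 0.492417
  E → positive
Point 3:
  φ: 60 + 50/60 + 52.5/3600 = 60.847917
  hemisphere S, so the sign is −
  Lon: 15′ + 41.4″ = 15.69000′; 116 + 15.69000/60 = 116.261500
  hemisphere W, so the sign is −
Point 4:
  Latitude: 59 + 19/60 + 34.9/3600 = 59.326361
  S → negative
  λ: 96° + 2/60 + 0/3600 = 96 + 0.033333 + 0.000000 = 96.033333
  W ⇒ negate

1. 89.05350, 0.91144
2. -13.58322, 0.49242
3. -60.84792, -116.26150
4. -59.32636, -96.03333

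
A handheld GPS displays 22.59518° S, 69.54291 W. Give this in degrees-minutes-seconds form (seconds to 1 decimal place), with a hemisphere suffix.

φ: 0.595180 × 60 = 35.71080′ → 35′, remainder × 60 = 42.648″
λ: 0.542910° → 32.57460′; 0.57460 × 60 = 34.476″

22°35′42.6″ S, 69°32′34.5″ W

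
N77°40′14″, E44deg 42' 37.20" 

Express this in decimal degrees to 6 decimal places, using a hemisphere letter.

77.670556° N, 44.710333° E

Lat: 77° + 40/60 + 14/3600 = 77 + 0.666667 + 0.003889 = 77.6705556
Lon: 44 + 42/60 + 37.2/3600 = 44.7103333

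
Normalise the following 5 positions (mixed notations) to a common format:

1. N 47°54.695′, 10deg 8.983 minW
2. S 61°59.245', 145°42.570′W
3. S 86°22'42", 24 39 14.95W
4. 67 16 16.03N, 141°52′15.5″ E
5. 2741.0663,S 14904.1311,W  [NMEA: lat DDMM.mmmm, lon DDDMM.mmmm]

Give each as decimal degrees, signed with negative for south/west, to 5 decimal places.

Point 1:
  φ: 47 + 54.695/60 = 47.911583
  N ⇒ keep positive
  λ: 10 + 8.983/60 = 10.149717
  W ⇒ negate
Point 2:
  Lat: 59.245′ = 0.987417°; total 61.987417
  S → negative
  Lon: 145 + 42.57/60 = 145.709500
  W ⇒ negate
Point 3:
  Lat: 86° + 22/60 + 42/3600 = 86 + 0.366667 + 0.011667 = 86.378333
  S → negative
  Longitude: 39′ + 14.95″ = 39.24917′; 24 + 39.24917/60 = 24.654153
  hemisphere W, so the sign is −
Point 4:
  Lat: 67 + 16/60 + 16.03/3600 = 67.271119
  N ⇒ keep positive
  Lon: 52′ + 15.5″ = 52.25833′; 141 + 52.25833/60 = 141.870972
  E ⇒ keep positive
Point 5:
  φ: degrees = first 2 digits = 27, minutes = 41.0663; 27 + 41.0663/60 = 27.684438
  S → negative
  Lon: degrees = first 3 digits = 149, minutes = 4.1311; 149 + 4.1311/60 = 149.068852
  W ⇒ negate

1. 47.91158, -10.14972
2. -61.98742, -145.70950
3. -86.37833, -24.65415
4. 67.27112, 141.87097
5. -27.68444, -149.06885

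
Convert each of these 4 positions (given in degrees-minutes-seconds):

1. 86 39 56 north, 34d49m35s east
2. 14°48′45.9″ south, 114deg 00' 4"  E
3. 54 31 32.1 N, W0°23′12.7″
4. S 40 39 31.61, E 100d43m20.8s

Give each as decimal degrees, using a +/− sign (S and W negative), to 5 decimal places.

1. 86.66556, 34.82639
2. -14.81275, 114.00111
3. 54.52558, -0.38686
4. -40.65878, 100.72244

Point 1:
  φ: 86° + 39/60 + 56/3600 = 86 + 0.650000 + 0.015556 = 86.665556
  N → positive
  Longitude: 34 + 49/60 + 35/3600 = 34.826389
  E → positive
Point 2:
  Latitude: 14 + 48/60 + 45.9/3600 = 14.812750
  S ⇒ negate
  λ: 114 + 0/60 + 4/3600 = 114.001111
  E → positive
Point 3:
  Latitude: 54 + 31/60 + 32.1/3600 = 54.525583
  N → positive
  λ: 23′ + 12.7″ = 23.21167′; 0 + 23.21167/60 = 0.386861
  W → negative
Point 4:
  Latitude: 40° + 39/60 + 31.61/3600 = 40 + 0.650000 + 0.008781 = 40.658781
  S → negative
  λ: 100° + 43/60 + 20.8/3600 = 100 + 0.716667 + 0.005778 = 100.722444
  E → positive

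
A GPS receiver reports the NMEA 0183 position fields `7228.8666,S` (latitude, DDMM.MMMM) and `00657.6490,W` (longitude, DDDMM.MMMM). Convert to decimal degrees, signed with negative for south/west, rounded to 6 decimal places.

-72.481110, -6.960817

φ: degrees = first 2 digits = 72, minutes = 28.8666; 72 + 28.8666/60 = 72.4811100
hemisphere S, so the sign is −
Lon: degrees = first 3 digits = 6, minutes = 57.649; 6 + 57.649/60 = 6.9608167
W ⇒ negate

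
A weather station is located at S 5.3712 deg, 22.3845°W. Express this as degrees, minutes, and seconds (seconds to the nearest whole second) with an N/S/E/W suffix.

Latitude: whole degrees 5; 22.27200′ → 22′ and 16.32″
λ: 0.384500 × 60 = 23.07000′ → 23′, remainder × 60 = 4.20″

5°22′16″ S, 22°23′4″ W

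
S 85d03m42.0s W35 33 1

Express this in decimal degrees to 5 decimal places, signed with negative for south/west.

Lat: 85° + 3/60 + 42/3600 = 85 + 0.050000 + 0.011667 = 85.061667
hemisphere S, so the sign is −
Longitude: 35 + 33/60 + 1/3600 = 35.550278
hemisphere W, so the sign is −

-85.06167, -35.55028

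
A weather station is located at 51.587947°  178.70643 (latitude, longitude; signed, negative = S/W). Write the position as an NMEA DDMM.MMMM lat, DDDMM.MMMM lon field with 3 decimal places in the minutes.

5135.277,N / 17842.386,E

φ: 51° + 0.587947 × 60 = 51° 35.27682′
Longitude: fractional part 0.706430 → 42.38580 minutes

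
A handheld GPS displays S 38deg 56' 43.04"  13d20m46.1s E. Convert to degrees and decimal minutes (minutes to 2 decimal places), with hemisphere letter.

Latitude: 56 + 43.04/60 = 56.7173′
λ: 20 + 46.1/60 = 20.7683′

38° 56.72′ S, 13° 20.77′ E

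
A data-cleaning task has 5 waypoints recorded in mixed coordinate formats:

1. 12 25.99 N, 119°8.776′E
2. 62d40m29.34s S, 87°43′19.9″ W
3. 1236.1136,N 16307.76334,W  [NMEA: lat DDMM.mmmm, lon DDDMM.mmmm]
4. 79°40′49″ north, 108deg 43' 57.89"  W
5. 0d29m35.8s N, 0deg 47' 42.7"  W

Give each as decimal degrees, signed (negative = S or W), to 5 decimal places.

Point 1:
  Latitude: 25.99′ = 0.433167°; total 12.433167
  N → positive
  Lon: 119 + 8.776/60 = 119.146267
  E → positive
Point 2:
  φ: 62° + 40/60 + 29.34/3600 = 62 + 0.666667 + 0.008150 = 62.674817
  hemisphere S, so the sign is −
  Longitude: 87 + 43/60 + 19.9/3600 = 87.722194
  hemisphere W, so the sign is −
Point 3:
  φ: split at 2 digits → 12° and 36.1136′; 12 + 36.1136/60 = 12.601893
  N → positive
  Lon: split at 3 digits → 163° and 7.76334′; 163 + 7.76334/60 = 163.129389
  hemisphere W, so the sign is −
Point 4:
  Lat: 40′ + 49″ = 40.81667′; 79 + 40.81667/60 = 79.680278
  N ⇒ keep positive
  Longitude: 108° + 43/60 + 57.89/3600 = 108 + 0.716667 + 0.016081 = 108.732747
  hemisphere W, so the sign is −
Point 5:
  Lat: 0° + 29/60 + 35.8/3600 = 0 + 0.483333 + 0.009944 = 0.493278
  N ⇒ keep positive
  λ: 0 + 47/60 + 42.7/3600 = 0.795194
  hemisphere W, so the sign is −

1. 12.43317, 119.14627
2. -62.67482, -87.72219
3. 12.60189, -163.12939
4. 79.68028, -108.73275
5. 0.49328, -0.79519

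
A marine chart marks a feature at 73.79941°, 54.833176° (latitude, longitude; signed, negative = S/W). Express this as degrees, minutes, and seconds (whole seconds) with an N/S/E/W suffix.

73°47′58″ N, 54°49′59″ E

Lat: whole degrees 73; 47.96460′ → 47′ and 57.88″
Lon: 0.833176 × 60 = 49.99056′ → 49′, remainder × 60 = 59.43″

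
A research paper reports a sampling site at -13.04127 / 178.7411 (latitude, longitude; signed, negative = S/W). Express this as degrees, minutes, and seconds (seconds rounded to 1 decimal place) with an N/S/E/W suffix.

Latitude is negative → S; |value| = 13.041270
Lat: whole degrees 13; 2.47620′ → 2′ and 28.572″
Longitude: 0.741100° → 44.46600′; 0.46600 × 60 = 27.960″

13°02′28.6″ S, 178°44′28.0″ E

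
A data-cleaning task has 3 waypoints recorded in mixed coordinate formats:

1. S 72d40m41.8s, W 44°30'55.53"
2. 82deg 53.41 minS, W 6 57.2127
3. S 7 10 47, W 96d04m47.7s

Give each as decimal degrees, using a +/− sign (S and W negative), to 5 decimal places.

1. -72.67828, -44.51543
2. -82.89017, -6.95355
3. -7.17972, -96.07992

Point 1:
  Latitude: 72 + 40/60 + 41.8/3600 = 72.678278
  hemisphere S, so the sign is −
  Lon: 30′ + 55.53″ = 30.92550′; 44 + 30.92550/60 = 44.515425
  hemisphere W, so the sign is −
Point 2:
  Lat: 82 + 53.41/60 = 82.890167
  S ⇒ negate
  Lon: 57.2127′ = 0.953545°; total 6.953545
  hemisphere W, so the sign is −
Point 3:
  φ: 7 + 10/60 + 47/3600 = 7.179722
  S ⇒ negate
  λ: 4′ + 47.7″ = 4.79500′; 96 + 4.79500/60 = 96.079917
  hemisphere W, so the sign is −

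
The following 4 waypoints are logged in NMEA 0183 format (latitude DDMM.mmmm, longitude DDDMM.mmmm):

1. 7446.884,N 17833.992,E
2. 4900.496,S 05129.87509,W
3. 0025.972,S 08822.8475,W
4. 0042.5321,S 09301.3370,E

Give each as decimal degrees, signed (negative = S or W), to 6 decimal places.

Point 1:
  Latitude: split at 2 digits → 74° and 46.884′; 74 + 46.884/60 = 74.7814000
  N ⇒ keep positive
  Longitude: split at 3 digits → 178° and 33.992′; 178 + 33.992/60 = 178.5665333
  E → positive
Point 2:
  Lat: split at 2 digits → 49° and 0.496′; 49 + 0.496/60 = 49.0082667
  S → negative
  Longitude: degrees = first 3 digits = 51, minutes = 29.87509; 51 + 29.87509/60 = 51.4979182
  hemisphere W, so the sign is −
Point 3:
  φ: degrees = first 2 digits = 0, minutes = 25.972; 0 + 25.972/60 = 0.4328667
  hemisphere S, so the sign is −
  λ: degrees = first 3 digits = 88, minutes = 22.8475; 88 + 22.8475/60 = 88.3807917
  hemisphere W, so the sign is −
Point 4:
  Lat: split at 2 digits → 00° and 42.5321′; 0 + 42.5321/60 = 0.7088683
  hemisphere S, so the sign is −
  Longitude: degrees = first 3 digits = 93, minutes = 1.337; 93 + 1.337/60 = 93.0222833
  E → positive

1. 74.781400, 178.566533
2. -49.008267, -51.497918
3. -0.432867, -88.380792
4. -0.708868, 93.022283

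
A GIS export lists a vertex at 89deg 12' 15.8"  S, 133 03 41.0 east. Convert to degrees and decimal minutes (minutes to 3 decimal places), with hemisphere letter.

89° 12.263′ S, 133° 3.683′ E

Latitude: seconds/60 = 0.26333; minutes = 12 + 0.26333 = 12.26333
λ: 3 + 41/60 = 3.68333′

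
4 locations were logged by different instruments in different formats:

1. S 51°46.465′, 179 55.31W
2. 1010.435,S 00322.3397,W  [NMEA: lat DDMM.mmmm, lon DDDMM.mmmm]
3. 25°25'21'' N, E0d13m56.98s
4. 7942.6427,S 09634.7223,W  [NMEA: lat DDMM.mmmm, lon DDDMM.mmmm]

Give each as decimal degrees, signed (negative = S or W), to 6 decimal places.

Point 1:
  Lat: 51 + 46.465/60 = 51.7744167
  S → negative
  Longitude: 55.31′ = 0.921833°; total 179.9218333
  W ⇒ negate
Point 2:
  Latitude: split at 2 digits → 10° and 10.435′; 10 + 10.435/60 = 10.1739167
  S ⇒ negate
  Longitude: degrees = first 3 digits = 3, minutes = 22.3397; 3 + 22.3397/60 = 3.3723283
  W ⇒ negate
Point 3:
  Latitude: 25 + 25/60 + 21/3600 = 25.4225000
  N ⇒ keep positive
  Lon: 13′ + 56.98″ = 13.94967′; 0 + 13.94967/60 = 0.2324944
  E ⇒ keep positive
Point 4:
  φ: degrees = first 2 digits = 79, minutes = 42.6427; 79 + 42.6427/60 = 79.7107117
  S → negative
  λ: split at 3 digits → 096° and 34.7223′; 96 + 34.7223/60 = 96.5787050
  W → negative

1. -51.774417, -179.921833
2. -10.173917, -3.372328
3. 25.422500, 0.232494
4. -79.710712, -96.578705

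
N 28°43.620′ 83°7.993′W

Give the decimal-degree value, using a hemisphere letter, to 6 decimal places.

28.727000° N, 83.133217° W

φ: 28 + 43.62/60 = 28.7270000
Lon: 83 + 7.993/60 = 83.1332167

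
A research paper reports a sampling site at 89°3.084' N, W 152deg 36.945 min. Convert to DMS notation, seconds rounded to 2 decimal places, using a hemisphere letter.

Lat: fractional minutes 0.08400 × 60 = 5.0400″
λ: fractional minutes 0.94500 × 60 = 56.7000″

89°03′5.04″ N, 152°36′56.70″ W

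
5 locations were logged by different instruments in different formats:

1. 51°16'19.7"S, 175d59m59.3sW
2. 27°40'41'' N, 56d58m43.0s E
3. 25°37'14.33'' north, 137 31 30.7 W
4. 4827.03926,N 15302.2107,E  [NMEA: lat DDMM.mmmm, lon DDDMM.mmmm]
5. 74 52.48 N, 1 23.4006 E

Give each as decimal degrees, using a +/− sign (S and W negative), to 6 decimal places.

1. -51.272139, -175.999806
2. 27.678056, 56.978611
3. 25.620647, -137.525194
4. 48.450654, 153.036845
5. 74.874667, 1.390010

Point 1:
  Latitude: 51° + 16/60 + 19.7/3600 = 51 + 0.266667 + 0.005472 = 51.2721389
  S → negative
  λ: 175 + 59/60 + 59.3/3600 = 175.9998056
  W → negative
Point 2:
  Lat: 27° + 40/60 + 41/3600 = 27 + 0.666667 + 0.011389 = 27.6780556
  N → positive
  Longitude: 58′ + 43″ = 58.71667′; 56 + 58.71667/60 = 56.9786111
  E → positive
Point 3:
  Latitude: 37′ + 14.33″ = 37.23883′; 25 + 37.23883/60 = 25.6206472
  N → positive
  Longitude: 137 + 31/60 + 30.7/3600 = 137.5251944
  hemisphere W, so the sign is −
Point 4:
  Latitude: split at 2 digits → 48° and 27.03926′; 48 + 27.03926/60 = 48.4506543
  N ⇒ keep positive
  Longitude: degrees = first 3 digits = 153, minutes = 2.2107; 153 + 2.2107/60 = 153.0368450
  E → positive
Point 5:
  Latitude: 52.48′ = 0.874667°; total 74.8746667
  N ⇒ keep positive
  Longitude: 23.4006′ = 0.390010°; total 1.3900100
  E ⇒ keep positive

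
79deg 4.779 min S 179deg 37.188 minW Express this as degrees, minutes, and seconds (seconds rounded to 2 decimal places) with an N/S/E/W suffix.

79°04′46.74″ S, 179°37′11.28″ W

Latitude: fractional minutes 0.77900 × 60 = 46.7400″
λ: 37.18800′ → 37′ and 0.18800 × 60 = 11.2800″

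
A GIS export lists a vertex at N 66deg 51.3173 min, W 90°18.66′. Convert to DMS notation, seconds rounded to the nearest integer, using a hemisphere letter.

φ: fractional minutes 0.31730 × 60 = 19.04″
Lon: fractional minutes 0.66000 × 60 = 39.60″

66°51′19″ N, 90°18′40″ W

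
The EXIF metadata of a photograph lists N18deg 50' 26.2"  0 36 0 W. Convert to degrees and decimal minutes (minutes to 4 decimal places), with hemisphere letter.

φ: 50 + 26.2/60 = 50.436667′
Longitude: seconds/60 = 0.00000; minutes = 36 + 0.00000 = 36.000000

18° 50.4367′ N, 0° 36.0000′ W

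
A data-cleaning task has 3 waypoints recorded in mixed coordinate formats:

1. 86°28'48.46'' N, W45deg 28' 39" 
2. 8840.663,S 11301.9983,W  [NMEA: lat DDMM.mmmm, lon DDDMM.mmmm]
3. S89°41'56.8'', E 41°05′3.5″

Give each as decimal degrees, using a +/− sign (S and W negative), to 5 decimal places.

Point 1:
  Latitude: 86 + 28/60 + 48.46/3600 = 86.480128
  N → positive
  Lon: 45° + 28/60 + 39/3600 = 45 + 0.466667 + 0.010833 = 45.477500
  W ⇒ negate
Point 2:
  Latitude: split at 2 digits → 88° and 40.663′; 88 + 40.663/60 = 88.677717
  S ⇒ negate
  Longitude: degrees = first 3 digits = 113, minutes = 1.9983; 113 + 1.9983/60 = 113.033305
  hemisphere W, so the sign is −
Point 3:
  Lat: 89 + 41/60 + 56.8/3600 = 89.699111
  S → negative
  λ: 41° + 5/60 + 3.5/3600 = 41 + 0.083333 + 0.000972 = 41.084306
  E ⇒ keep positive

1. 86.48013, -45.47750
2. -88.67772, -113.03331
3. -89.69911, 41.08431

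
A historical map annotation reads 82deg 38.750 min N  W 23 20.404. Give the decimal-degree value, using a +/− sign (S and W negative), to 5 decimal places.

Latitude: 38.75′ = 0.645833°; total 82.645833
N ⇒ keep positive
Lon: 23 + 20.404/60 = 23.340067
W ⇒ negate

82.64583, -23.34007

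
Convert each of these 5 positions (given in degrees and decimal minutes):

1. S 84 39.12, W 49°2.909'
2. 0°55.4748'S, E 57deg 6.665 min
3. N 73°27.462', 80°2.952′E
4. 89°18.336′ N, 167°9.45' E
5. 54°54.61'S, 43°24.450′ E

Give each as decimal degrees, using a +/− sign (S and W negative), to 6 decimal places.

1. -84.652000, -49.048483
2. -0.924580, 57.111083
3. 73.457700, 80.049200
4. 89.305600, 167.157500
5. -54.910167, 43.407500

Point 1:
  Latitude: 39.12′ = 0.652000°; total 84.6520000
  hemisphere S, so the sign is −
  λ: 49 + 2.909/60 = 49.0484833
  W → negative
Point 2:
  φ: 55.4748′ = 0.924580°; total 0.9245800
  hemisphere S, so the sign is −
  Lon: 57 + 6.665/60 = 57.1110833
  E → positive
Point 3:
  Lat: 27.462′ = 0.457700°; total 73.4577000
  N ⇒ keep positive
  Lon: 80 + 2.952/60 = 80.0492000
  E ⇒ keep positive
Point 4:
  φ: 18.336′ = 0.305600°; total 89.3056000
  N → positive
  Lon: 167 + 9.45/60 = 167.1575000
  E → positive
Point 5:
  Lat: 54 + 54.61/60 = 54.9101667
  S ⇒ negate
  Longitude: 24.45′ = 0.407500°; total 43.4075000
  E ⇒ keep positive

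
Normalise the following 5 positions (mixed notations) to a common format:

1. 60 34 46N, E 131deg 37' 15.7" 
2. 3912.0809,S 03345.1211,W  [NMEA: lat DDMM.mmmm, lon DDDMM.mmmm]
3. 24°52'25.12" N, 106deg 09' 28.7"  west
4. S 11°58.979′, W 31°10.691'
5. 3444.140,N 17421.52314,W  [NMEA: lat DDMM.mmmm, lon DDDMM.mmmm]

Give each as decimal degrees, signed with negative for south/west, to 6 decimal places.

1. 60.579444, 131.621028
2. -39.201348, -33.752018
3. 24.873644, -106.157972
4. -11.982983, -31.178183
5. 34.735667, -174.358719

Point 1:
  Lat: 60° + 34/60 + 46/3600 = 60 + 0.566667 + 0.012778 = 60.5794444
  N → positive
  Lon: 131 + 37/60 + 15.7/3600 = 131.6210278
  E → positive
Point 2:
  φ: degrees = first 2 digits = 39, minutes = 12.0809; 39 + 12.0809/60 = 39.2013483
  S ⇒ negate
  Longitude: split at 3 digits → 033° and 45.1211′; 33 + 45.1211/60 = 33.7520183
  hemisphere W, so the sign is −
Point 3:
  Lat: 24° + 52/60 + 25.12/3600 = 24 + 0.866667 + 0.006978 = 24.8736444
  N ⇒ keep positive
  Lon: 9′ + 28.7″ = 9.47833′; 106 + 9.47833/60 = 106.1579722
  W ⇒ negate
Point 4:
  Latitude: 11 + 58.979/60 = 11.9829833
  hemisphere S, so the sign is −
  Lon: 31 + 10.691/60 = 31.1781833
  W → negative
Point 5:
  Lat: split at 2 digits → 34° and 44.14′; 34 + 44.14/60 = 34.7356667
  N ⇒ keep positive
  Lon: split at 3 digits → 174° and 21.52314′; 174 + 21.52314/60 = 174.3587190
  W ⇒ negate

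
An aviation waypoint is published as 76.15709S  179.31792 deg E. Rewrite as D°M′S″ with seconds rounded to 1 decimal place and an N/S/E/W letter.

76°09′25.5″ S, 179°19′4.5″ E

Lat: whole degrees 76; 9.42540′ → 9′ and 25.524″
Longitude: 0.317920 × 60 = 19.07520′ → 19′, remainder × 60 = 4.512″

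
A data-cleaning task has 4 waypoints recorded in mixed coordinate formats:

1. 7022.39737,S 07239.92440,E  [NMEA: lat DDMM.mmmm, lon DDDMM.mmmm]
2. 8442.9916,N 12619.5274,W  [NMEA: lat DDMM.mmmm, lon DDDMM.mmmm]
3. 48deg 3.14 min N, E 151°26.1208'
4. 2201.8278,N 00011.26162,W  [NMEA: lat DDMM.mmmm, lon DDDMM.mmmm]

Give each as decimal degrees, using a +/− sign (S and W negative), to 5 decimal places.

Point 1:
  φ: degrees = first 2 digits = 70, minutes = 22.39737; 70 + 22.39737/60 = 70.373290
  hemisphere S, so the sign is −
  Lon: split at 3 digits → 072° and 39.9244′; 72 + 39.9244/60 = 72.665407
  E → positive
Point 2:
  Lat: split at 2 digits → 84° and 42.9916′; 84 + 42.9916/60 = 84.716527
  N → positive
  Lon: split at 3 digits → 126° and 19.5274′; 126 + 19.5274/60 = 126.325457
  W → negative
Point 3:
  φ: 3.14′ = 0.052333°; total 48.052333
  N → positive
  λ: 26.1208′ = 0.435347°; total 151.435347
  E ⇒ keep positive
Point 4:
  φ: degrees = first 2 digits = 22, minutes = 1.8278; 22 + 1.8278/60 = 22.030463
  N ⇒ keep positive
  λ: split at 3 digits → 000° and 11.26162′; 0 + 11.26162/60 = 0.187694
  hemisphere W, so the sign is −

1. -70.37329, 72.66541
2. 84.71653, -126.32546
3. 48.05233, 151.43535
4. 22.03046, -0.18769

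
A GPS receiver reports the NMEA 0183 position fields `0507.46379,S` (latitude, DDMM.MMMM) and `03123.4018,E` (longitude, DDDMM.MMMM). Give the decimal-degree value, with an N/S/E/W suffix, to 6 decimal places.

5.124397° S, 31.390030° E

Lat: degrees = first 2 digits = 5, minutes = 7.46379; 5 + 7.46379/60 = 5.1243965
λ: degrees = first 3 digits = 31, minutes = 23.4018; 31 + 23.4018/60 = 31.3900300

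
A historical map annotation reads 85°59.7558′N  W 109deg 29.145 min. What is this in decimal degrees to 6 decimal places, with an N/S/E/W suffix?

Lat: 59.7558′ = 0.995930°; total 85.9959300
λ: 29.145′ = 0.485750°; total 109.4857500

85.995930° N, 109.485750° W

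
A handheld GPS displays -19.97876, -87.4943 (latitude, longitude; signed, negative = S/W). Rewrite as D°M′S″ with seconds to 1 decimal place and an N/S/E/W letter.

19°58′43.5″ S, 87°29′39.5″ W

Latitude is negative → S; |value| = 19.978760
φ: 0.978760° → 58.72560′; 0.72560 × 60 = 43.536″
Longitude is negative → W; |value| = 87.494300
Lon: whole degrees 87; 29.65800′ → 29′ and 39.480″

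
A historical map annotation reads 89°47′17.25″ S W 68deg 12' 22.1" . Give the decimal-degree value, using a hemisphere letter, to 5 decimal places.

Latitude: 89 + 47/60 + 17.25/3600 = 89.788125
λ: 12′ + 22.1″ = 12.36833′; 68 + 12.36833/60 = 68.206139

89.78813° S, 68.20614° W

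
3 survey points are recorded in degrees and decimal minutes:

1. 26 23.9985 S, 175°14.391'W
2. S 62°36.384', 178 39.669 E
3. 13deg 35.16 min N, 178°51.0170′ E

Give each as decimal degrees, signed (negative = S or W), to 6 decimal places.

1. -26.399975, -175.239850
2. -62.606400, 178.661150
3. 13.586000, 178.850283

Point 1:
  φ: 26 + 23.9985/60 = 26.3999750
  hemisphere S, so the sign is −
  Longitude: 14.391′ = 0.239850°; total 175.2398500
  W ⇒ negate
Point 2:
  φ: 36.384′ = 0.606400°; total 62.6064000
  hemisphere S, so the sign is −
  Lon: 178 + 39.669/60 = 178.6611500
  E ⇒ keep positive
Point 3:
  Lat: 35.16′ = 0.586000°; total 13.5860000
  N ⇒ keep positive
  λ: 178 + 51.017/60 = 178.8502833
  E → positive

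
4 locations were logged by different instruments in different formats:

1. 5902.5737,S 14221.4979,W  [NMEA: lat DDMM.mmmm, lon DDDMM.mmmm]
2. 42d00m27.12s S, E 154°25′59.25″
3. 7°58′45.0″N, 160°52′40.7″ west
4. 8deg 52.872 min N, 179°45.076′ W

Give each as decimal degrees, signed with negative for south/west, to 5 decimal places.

Point 1:
  φ: split at 2 digits → 59° and 2.5737′; 59 + 2.5737/60 = 59.042895
  S → negative
  λ: split at 3 digits → 142° and 21.4979′; 142 + 21.4979/60 = 142.358298
  W ⇒ negate
Point 2:
  Latitude: 42 + 0/60 + 27.12/3600 = 42.007533
  S → negative
  Lon: 154° + 25/60 + 59.25/3600 = 154 + 0.416667 + 0.016458 = 154.433125
  E ⇒ keep positive
Point 3:
  φ: 7 + 58/60 + 45/3600 = 7.979167
  N ⇒ keep positive
  Longitude: 160° + 52/60 + 40.7/3600 = 160 + 0.866667 + 0.011306 = 160.877972
  hemisphere W, so the sign is −
Point 4:
  φ: 52.872′ = 0.881200°; total 8.881200
  N → positive
  Longitude: 179 + 45.076/60 = 179.751267
  W ⇒ negate

1. -59.04290, -142.35830
2. -42.00753, 154.43313
3. 7.97917, -160.87797
4. 8.88120, -179.75127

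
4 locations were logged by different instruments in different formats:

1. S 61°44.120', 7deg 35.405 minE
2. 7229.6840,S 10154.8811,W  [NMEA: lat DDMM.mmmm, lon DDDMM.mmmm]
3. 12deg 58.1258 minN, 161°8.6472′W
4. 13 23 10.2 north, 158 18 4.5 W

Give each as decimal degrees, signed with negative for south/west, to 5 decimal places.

1. -61.73533, 7.59008
2. -72.49473, -101.91469
3. 12.96876, -161.14412
4. 13.38617, -158.30125

Point 1:
  Latitude: 44.12′ = 0.735333°; total 61.735333
  S → negative
  Lon: 35.405′ = 0.590083°; total 7.590083
  E ⇒ keep positive
Point 2:
  Lat: degrees = first 2 digits = 72, minutes = 29.684; 72 + 29.684/60 = 72.494733
  hemisphere S, so the sign is −
  λ: degrees = first 3 digits = 101, minutes = 54.8811; 101 + 54.8811/60 = 101.914685
  W ⇒ negate
Point 3:
  Lat: 58.1258′ = 0.968763°; total 12.968763
  N → positive
  Lon: 161 + 8.6472/60 = 161.144120
  W → negative
Point 4:
  φ: 13 + 23/60 + 10.2/3600 = 13.386167
  N ⇒ keep positive
  λ: 18′ + 4.5″ = 18.07500′; 158 + 18.07500/60 = 158.301250
  W ⇒ negate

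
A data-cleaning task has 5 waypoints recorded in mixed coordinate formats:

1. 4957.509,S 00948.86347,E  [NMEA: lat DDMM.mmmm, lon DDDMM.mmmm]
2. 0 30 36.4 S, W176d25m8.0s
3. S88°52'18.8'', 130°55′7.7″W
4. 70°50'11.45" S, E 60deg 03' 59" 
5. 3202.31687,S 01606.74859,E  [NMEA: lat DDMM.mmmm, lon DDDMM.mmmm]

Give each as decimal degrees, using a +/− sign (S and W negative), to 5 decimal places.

1. -49.95848, 9.81439
2. -0.51011, -176.41889
3. -88.87189, -130.91881
4. -70.83651, 60.06639
5. -32.03861, 16.11248

Point 1:
  Lat: degrees = first 2 digits = 49, minutes = 57.509; 49 + 57.509/60 = 49.958483
  S ⇒ negate
  λ: degrees = first 3 digits = 9, minutes = 48.86347; 9 + 48.86347/60 = 9.814391
  E ⇒ keep positive
Point 2:
  Lat: 0 + 30/60 + 36.4/3600 = 0.510111
  S ⇒ negate
  Longitude: 176 + 25/60 + 8/3600 = 176.418889
  W ⇒ negate
Point 3:
  φ: 88 + 52/60 + 18.8/3600 = 88.871889
  S ⇒ negate
  Longitude: 130 + 55/60 + 7.7/3600 = 130.918806
  W ⇒ negate
Point 4:
  φ: 70 + 50/60 + 11.45/3600 = 70.836514
  hemisphere S, so the sign is −
  Lon: 60 + 3/60 + 59/3600 = 60.066389
  E → positive
Point 5:
  Lat: split at 2 digits → 32° and 2.31687′; 32 + 2.31687/60 = 32.038615
  hemisphere S, so the sign is −
  Longitude: split at 3 digits → 016° and 6.74859′; 16 + 6.74859/60 = 16.112477
  E → positive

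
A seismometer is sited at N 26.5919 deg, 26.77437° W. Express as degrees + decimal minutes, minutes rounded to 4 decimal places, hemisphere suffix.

26° 35.5140′ N, 26° 46.4622′ W

Latitude: 26° + 0.591900 × 60 = 26° 35.514000′
λ: 26° + 0.774370 × 60 = 26° 46.462200′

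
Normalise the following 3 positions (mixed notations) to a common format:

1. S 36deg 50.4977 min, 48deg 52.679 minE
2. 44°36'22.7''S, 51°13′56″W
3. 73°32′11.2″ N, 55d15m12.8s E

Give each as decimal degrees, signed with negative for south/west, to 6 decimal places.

1. -36.841628, 48.877983
2. -44.606306, -51.232222
3. 73.536444, 55.253556

Point 1:
  Lat: 50.4977′ = 0.841628°; total 36.8416283
  S ⇒ negate
  λ: 48 + 52.679/60 = 48.8779833
  E → positive
Point 2:
  Latitude: 44 + 36/60 + 22.7/3600 = 44.6063056
  S → negative
  λ: 51 + 13/60 + 56/3600 = 51.2322222
  W ⇒ negate
Point 3:
  Lat: 73° + 32/60 + 11.2/3600 = 73 + 0.533333 + 0.003111 = 73.5364444
  N → positive
  Lon: 55° + 15/60 + 12.8/3600 = 55 + 0.250000 + 0.003556 = 55.2535556
  E ⇒ keep positive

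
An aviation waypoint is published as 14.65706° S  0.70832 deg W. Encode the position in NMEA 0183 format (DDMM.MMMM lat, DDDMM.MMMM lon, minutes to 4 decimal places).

1439.4236,S / 00042.4992,W

Lat: fractional part 0.657060 → 39.423600 minutes
Lon: fractional part 0.708320 → 42.499200 minutes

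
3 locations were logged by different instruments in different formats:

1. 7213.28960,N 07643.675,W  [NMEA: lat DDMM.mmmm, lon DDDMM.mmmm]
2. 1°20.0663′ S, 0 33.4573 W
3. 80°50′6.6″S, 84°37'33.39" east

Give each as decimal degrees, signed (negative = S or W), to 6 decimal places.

Point 1:
  φ: degrees = first 2 digits = 72, minutes = 13.2896; 72 + 13.2896/60 = 72.2214933
  N → positive
  λ: split at 3 digits → 076° and 43.675′; 76 + 43.675/60 = 76.7279167
  hemisphere W, so the sign is −
Point 2:
  φ: 1 + 20.0663/60 = 1.3344383
  hemisphere S, so the sign is −
  Longitude: 0 + 33.4573/60 = 0.5576217
  W ⇒ negate
Point 3:
  Latitude: 50′ + 6.6″ = 50.11000′; 80 + 50.11000/60 = 80.8351667
  S → negative
  Lon: 84 + 37/60 + 33.39/3600 = 84.6259417
  E ⇒ keep positive

1. 72.221493, -76.727917
2. -1.334438, -0.557622
3. -80.835167, 84.625942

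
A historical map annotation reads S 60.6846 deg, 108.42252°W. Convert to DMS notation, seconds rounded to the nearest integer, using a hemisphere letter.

Latitude: 0.684600° → 41.07600′; 0.07600 × 60 = 4.56″
Lon: whole degrees 108; 25.35120′ → 25′ and 21.07″

60°41′5″ S, 108°25′21″ W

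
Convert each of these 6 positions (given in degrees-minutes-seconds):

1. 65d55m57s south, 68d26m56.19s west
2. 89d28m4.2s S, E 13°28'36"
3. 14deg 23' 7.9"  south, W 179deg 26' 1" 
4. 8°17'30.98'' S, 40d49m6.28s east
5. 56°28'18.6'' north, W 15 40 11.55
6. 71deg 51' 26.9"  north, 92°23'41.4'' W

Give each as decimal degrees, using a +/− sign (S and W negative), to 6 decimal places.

Point 1:
  Lat: 65° + 55/60 + 57/3600 = 65 + 0.916667 + 0.015833 = 65.9325000
  S ⇒ negate
  λ: 26′ + 56.19″ = 26.93650′; 68 + 26.93650/60 = 68.4489417
  hemisphere W, so the sign is −
Point 2:
  Latitude: 89° + 28/60 + 4.2/3600 = 89 + 0.466667 + 0.001167 = 89.4678333
  S ⇒ negate
  Lon: 28′ + 36″ = 28.60000′; 13 + 28.60000/60 = 13.4766667
  E → positive
Point 3:
  Latitude: 14 + 23/60 + 7.9/3600 = 14.3855278
  S ⇒ negate
  Longitude: 179 + 26/60 + 1/3600 = 179.4336111
  W ⇒ negate
Point 4:
  Latitude: 17′ + 30.98″ = 17.51633′; 8 + 17.51633/60 = 8.2919389
  S → negative
  Longitude: 40° + 49/60 + 6.28/3600 = 40 + 0.816667 + 0.001744 = 40.8184111
  E → positive
Point 5:
  Latitude: 28′ + 18.6″ = 28.31000′; 56 + 28.31000/60 = 56.4718333
  N ⇒ keep positive
  λ: 15 + 40/60 + 11.55/3600 = 15.6698750
  W → negative
Point 6:
  Lat: 71 + 51/60 + 26.9/3600 = 71.8574722
  N → positive
  λ: 92 + 23/60 + 41.4/3600 = 92.3948333
  W ⇒ negate

1. -65.932500, -68.448942
2. -89.467833, 13.476667
3. -14.385528, -179.433611
4. -8.291939, 40.818411
5. 56.471833, -15.669875
6. 71.857472, -92.394833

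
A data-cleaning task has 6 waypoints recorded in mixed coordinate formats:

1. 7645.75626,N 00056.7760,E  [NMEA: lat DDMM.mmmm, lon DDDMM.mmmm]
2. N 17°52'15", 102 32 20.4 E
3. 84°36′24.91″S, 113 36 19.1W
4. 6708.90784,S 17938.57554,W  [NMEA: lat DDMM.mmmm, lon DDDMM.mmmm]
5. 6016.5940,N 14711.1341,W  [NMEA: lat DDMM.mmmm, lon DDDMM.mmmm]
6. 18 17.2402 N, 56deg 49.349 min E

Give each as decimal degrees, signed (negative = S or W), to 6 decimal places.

1. 76.762604, 0.946267
2. 17.870833, 102.539000
3. -84.606919, -113.605306
4. -67.148464, -179.642926
5. 60.276567, -147.185568
6. 18.287337, 56.822483

Point 1:
  Lat: degrees = first 2 digits = 76, minutes = 45.75626; 76 + 45.75626/60 = 76.7626043
  N ⇒ keep positive
  Longitude: split at 3 digits → 000° and 56.776′; 0 + 56.776/60 = 0.9462667
  E → positive
Point 2:
  Latitude: 52′ + 15″ = 52.25000′; 17 + 52.25000/60 = 17.8708333
  N ⇒ keep positive
  Lon: 102 + 32/60 + 20.4/3600 = 102.5390000
  E ⇒ keep positive
Point 3:
  Lat: 36′ + 24.91″ = 36.41517′; 84 + 36.41517/60 = 84.6069194
  S ⇒ negate
  λ: 113° + 36/60 + 19.1/3600 = 113 + 0.600000 + 0.005306 = 113.6053056
  W → negative
Point 4:
  Latitude: split at 2 digits → 67° and 8.90784′; 67 + 8.90784/60 = 67.1484640
  S → negative
  Longitude: split at 3 digits → 179° and 38.57554′; 179 + 38.57554/60 = 179.6429257
  W ⇒ negate
Point 5:
  Lat: degrees = first 2 digits = 60, minutes = 16.594; 60 + 16.594/60 = 60.2765667
  N ⇒ keep positive
  Lon: split at 3 digits → 147° and 11.1341′; 147 + 11.1341/60 = 147.1855683
  W ⇒ negate
Point 6:
  Latitude: 17.2402′ = 0.287337°; total 18.2873367
  N → positive
  λ: 49.349′ = 0.822483°; total 56.8224833
  E → positive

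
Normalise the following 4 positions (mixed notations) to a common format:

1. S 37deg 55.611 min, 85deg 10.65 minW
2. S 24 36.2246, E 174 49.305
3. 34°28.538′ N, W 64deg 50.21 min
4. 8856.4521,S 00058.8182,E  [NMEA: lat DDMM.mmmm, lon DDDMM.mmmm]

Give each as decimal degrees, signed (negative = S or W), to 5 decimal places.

Point 1:
  Lat: 37 + 55.611/60 = 37.926850
  S ⇒ negate
  Lon: 85 + 10.65/60 = 85.177500
  W → negative
Point 2:
  φ: 36.2246′ = 0.603743°; total 24.603743
  S ⇒ negate
  Longitude: 49.305′ = 0.821750°; total 174.821750
  E → positive
Point 3:
  Lat: 34 + 28.538/60 = 34.475633
  N ⇒ keep positive
  Longitude: 50.21′ = 0.836833°; total 64.836833
  W → negative
Point 4:
  Latitude: split at 2 digits → 88° and 56.4521′; 88 + 56.4521/60 = 88.940868
  S → negative
  Longitude: degrees = first 3 digits = 0, minutes = 58.8182; 0 + 58.8182/60 = 0.980303
  E ⇒ keep positive

1. -37.92685, -85.17750
2. -24.60374, 174.82175
3. 34.47563, -64.83683
4. -88.94087, 0.98030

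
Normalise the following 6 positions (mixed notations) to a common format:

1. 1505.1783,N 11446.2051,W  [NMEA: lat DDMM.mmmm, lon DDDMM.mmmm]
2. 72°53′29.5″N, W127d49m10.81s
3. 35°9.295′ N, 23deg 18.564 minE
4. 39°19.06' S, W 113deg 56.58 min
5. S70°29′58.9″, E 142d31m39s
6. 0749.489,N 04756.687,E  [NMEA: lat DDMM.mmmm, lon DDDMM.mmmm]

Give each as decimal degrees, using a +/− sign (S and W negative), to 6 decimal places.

Point 1:
  φ: degrees = first 2 digits = 15, minutes = 5.1783; 15 + 5.1783/60 = 15.0863050
  N ⇒ keep positive
  λ: split at 3 digits → 114° and 46.2051′; 114 + 46.2051/60 = 114.7700850
  W → negative
Point 2:
  Latitude: 72° + 53/60 + 29.5/3600 = 72 + 0.883333 + 0.008194 = 72.8915278
  N ⇒ keep positive
  Longitude: 127° + 49/60 + 10.81/3600 = 127 + 0.816667 + 0.003003 = 127.8196694
  W ⇒ negate
Point 3:
  Latitude: 35 + 9.295/60 = 35.1549167
  N → positive
  Longitude: 18.564′ = 0.309400°; total 23.3094000
  E → positive
Point 4:
  Latitude: 39 + 19.06/60 = 39.3176667
  S → negative
  Longitude: 113 + 56.58/60 = 113.9430000
  W → negative
Point 5:
  φ: 29′ + 58.9″ = 29.98167′; 70 + 29.98167/60 = 70.4996944
  S ⇒ negate
  λ: 142° + 31/60 + 39/3600 = 142 + 0.516667 + 0.010833 = 142.5275000
  E ⇒ keep positive
Point 6:
  Latitude: split at 2 digits → 07° and 49.489′; 7 + 49.489/60 = 7.8248167
  N ⇒ keep positive
  Longitude: split at 3 digits → 047° and 56.687′; 47 + 56.687/60 = 47.9447833
  E ⇒ keep positive

1. 15.086305, -114.770085
2. 72.891528, -127.819669
3. 35.154917, 23.309400
4. -39.317667, -113.943000
5. -70.499694, 142.527500
6. 7.824817, 47.944783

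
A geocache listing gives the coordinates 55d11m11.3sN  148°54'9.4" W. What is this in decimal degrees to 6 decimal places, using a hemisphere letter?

55.186472° N, 148.902611° W

Latitude: 55° + 11/60 + 11.3/3600 = 55 + 0.183333 + 0.003139 = 55.1864722
λ: 54′ + 9.4″ = 54.15667′; 148 + 54.15667/60 = 148.9026111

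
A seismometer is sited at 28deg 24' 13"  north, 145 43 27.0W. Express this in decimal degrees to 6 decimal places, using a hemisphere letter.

Lat: 28 + 24/60 + 13/3600 = 28.4036111
λ: 43′ + 27″ = 43.45000′; 145 + 43.45000/60 = 145.7241667

28.403611° N, 145.724167° W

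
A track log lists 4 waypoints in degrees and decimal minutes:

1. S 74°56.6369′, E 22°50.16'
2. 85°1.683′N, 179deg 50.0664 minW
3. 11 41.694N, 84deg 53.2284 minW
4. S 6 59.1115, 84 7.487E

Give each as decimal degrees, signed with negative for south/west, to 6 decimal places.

Point 1:
  φ: 56.6369′ = 0.943948°; total 74.9439483
  hemisphere S, so the sign is −
  λ: 22 + 50.16/60 = 22.8360000
  E → positive
Point 2:
  Lat: 85 + 1.683/60 = 85.0280500
  N → positive
  Longitude: 179 + 50.0664/60 = 179.8344400
  W ⇒ negate
Point 3:
  Lat: 11 + 41.694/60 = 11.6949000
  N ⇒ keep positive
  Lon: 53.2284′ = 0.887140°; total 84.8871400
  W → negative
Point 4:
  Latitude: 59.1115′ = 0.985192°; total 6.9851917
  hemisphere S, so the sign is −
  Lon: 84 + 7.487/60 = 84.1247833
  E → positive

1. -74.943948, 22.836000
2. 85.028050, -179.834440
3. 11.694900, -84.887140
4. -6.985192, 84.124783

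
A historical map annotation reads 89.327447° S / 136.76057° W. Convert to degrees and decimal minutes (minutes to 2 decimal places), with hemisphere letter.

89° 19.65′ S, 136° 45.63′ W

φ: 89° + 0.327447 × 60 = 89° 19.6468′
λ: minutes = (136.760570 − 136) × 60 = 45.6342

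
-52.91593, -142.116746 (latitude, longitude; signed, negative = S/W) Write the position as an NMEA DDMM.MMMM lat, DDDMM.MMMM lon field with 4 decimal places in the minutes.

5254.9558,S / 14207.0048,W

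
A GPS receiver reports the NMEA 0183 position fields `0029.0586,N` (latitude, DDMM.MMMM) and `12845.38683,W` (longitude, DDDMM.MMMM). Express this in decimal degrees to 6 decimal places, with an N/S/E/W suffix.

0.484310° N, 128.756447° W

Lat: split at 2 digits → 00° and 29.0586′; 0 + 29.0586/60 = 0.4843100
λ: split at 3 digits → 128° and 45.38683′; 128 + 45.38683/60 = 128.7564472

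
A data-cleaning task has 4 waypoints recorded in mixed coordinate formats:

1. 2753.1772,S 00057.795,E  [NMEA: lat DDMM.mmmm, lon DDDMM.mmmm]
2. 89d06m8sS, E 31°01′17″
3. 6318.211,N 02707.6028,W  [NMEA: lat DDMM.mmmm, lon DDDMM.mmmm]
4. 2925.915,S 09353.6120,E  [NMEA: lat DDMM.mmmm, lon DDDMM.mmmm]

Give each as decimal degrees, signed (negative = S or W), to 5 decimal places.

Point 1:
  Latitude: split at 2 digits → 27° and 53.1772′; 27 + 53.1772/60 = 27.886287
  hemisphere S, so the sign is −
  Longitude: degrees = first 3 digits = 0, minutes = 57.795; 0 + 57.795/60 = 0.963250
  E ⇒ keep positive
Point 2:
  Lat: 89 + 6/60 + 8/3600 = 89.102222
  hemisphere S, so the sign is −
  Longitude: 31 + 1/60 + 17/3600 = 31.021389
  E ⇒ keep positive
Point 3:
  Latitude: degrees = first 2 digits = 63, minutes = 18.211; 63 + 18.211/60 = 63.303517
  N ⇒ keep positive
  Lon: split at 3 digits → 027° and 7.6028′; 27 + 7.6028/60 = 27.126713
  W ⇒ negate
Point 4:
  Latitude: split at 2 digits → 29° and 25.915′; 29 + 25.915/60 = 29.431917
  S ⇒ negate
  Longitude: split at 3 digits → 093° and 53.612′; 93 + 53.612/60 = 93.893533
  E → positive

1. -27.88629, 0.96325
2. -89.10222, 31.02139
3. 63.30352, -27.12671
4. -29.43192, 93.89353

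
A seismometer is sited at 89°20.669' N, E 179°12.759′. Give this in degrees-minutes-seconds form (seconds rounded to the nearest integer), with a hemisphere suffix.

Latitude: 20.66900′ → 20′ and 0.66900 × 60 = 40.14″
Lon: fractional minutes 0.75900 × 60 = 45.54″

89°20′40″ N, 179°12′46″ E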